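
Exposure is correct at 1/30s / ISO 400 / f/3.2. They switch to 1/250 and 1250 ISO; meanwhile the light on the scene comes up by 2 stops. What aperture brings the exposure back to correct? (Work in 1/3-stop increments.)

f/4

Scene light: 2 stops brighter.
Shutter speed: 1/30 → 1/40 → 1/50 → 1/60 → 1/80 → 1/100 → 1/125 → 1/160 → 1/200 → 1/250 — 3 stops faster (darker).
ISO: 400 → 500 → 640 → 800 → 1000 → 1250 — 1 2/3 stops raised (brighter).
Net so far: 2/3 stop brighter. Aperture: f/3.2 → f/3.5 → f/4.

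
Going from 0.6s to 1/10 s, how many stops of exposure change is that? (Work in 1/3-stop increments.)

2 2/3 stops

0.6 → 0.5 → 0.4 → 0.3 → 1/4 → 1/5 → 1/6 → 1/8 → 1/10 — count the steps: 8 third-stops = 2 2/3 stops.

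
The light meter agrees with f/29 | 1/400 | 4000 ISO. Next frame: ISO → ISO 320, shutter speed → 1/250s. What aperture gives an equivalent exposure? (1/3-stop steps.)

ISO: 4000 → 3200 → 2500 → 2000 → 1600 → 1250 → 1000 → 800 → 640 → 500 → 400 → 320 — 3 2/3 stops dropped (darker).
Shutter speed: 1/400 → 1/320 → 1/250 — 2/3 stop slower (brighter).
Net change so far: 3 stops darker. Offset with the aperture: f/29 → f/25 → f/22 → f/20 → f/18 → f/16 → f/14 → f/13 → f/11 → f/10.

f/10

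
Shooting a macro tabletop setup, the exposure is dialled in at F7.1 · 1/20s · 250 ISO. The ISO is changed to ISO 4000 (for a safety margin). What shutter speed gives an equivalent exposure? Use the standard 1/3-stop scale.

ISO: 250 → 320 → 400 → 500 → 640 → 800 → 1000 → 1250 → 1600 → 2000 → 2500 → 3200 → 4000 — 4 stops raised (brighter).
Need 4 stops darker from the shutter speed: 1/20 → 1/25 → 1/30 → 1/40 → 1/50 → 1/60 → 1/80 → 1/100 → 1/125 → 1/160 → 1/200 → 1/250 → 1/320.

1/320s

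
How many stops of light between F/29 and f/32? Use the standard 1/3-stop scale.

1/3 stop

f/29 → f/32 — count the steps: 1 third-stops = 1/3 stop.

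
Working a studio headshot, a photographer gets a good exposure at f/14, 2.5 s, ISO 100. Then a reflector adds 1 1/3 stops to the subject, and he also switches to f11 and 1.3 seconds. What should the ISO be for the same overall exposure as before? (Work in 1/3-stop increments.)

Scene light: 1 1/3 stops brighter.
Aperture: f/14 → f/13 → f/11 — 2/3 stop larger aperture (brighter).
Shutter speed: 2.5 → 2 → 1.6 → 1.3 — 1 stop faster (darker).
Net so far: 1 stop brighter. ISO: 100 → 80 → 64 → 50.

ISO 50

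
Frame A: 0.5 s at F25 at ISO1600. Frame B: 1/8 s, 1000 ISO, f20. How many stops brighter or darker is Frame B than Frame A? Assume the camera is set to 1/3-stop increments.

2 stops darker

Aperture: f/25 → f/22 → f/20 — 2/3 stop opened up (brighter).
Shutter speed: 0.5 → 0.4 → 0.3 → 1/4 → 1/5 → 1/6 → 1/8 — 2 stops shorter (darker).
ISO: 1600 → 1250 → 1000 — 2/3 stop dropped (darker).
Net: +2/3 −2 −2/3 = −2 stops.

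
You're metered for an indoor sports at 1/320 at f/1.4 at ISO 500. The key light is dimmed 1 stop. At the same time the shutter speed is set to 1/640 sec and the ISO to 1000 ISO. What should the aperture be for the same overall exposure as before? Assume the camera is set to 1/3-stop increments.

f/1.0

Scene light: 1 stop darker.
Shutter speed: 1/320 → 1/400 → 1/500 → 1/640 — 1 stop shorter (darker).
ISO: 500 → 640 → 800 → 1000 — 1 stop raised (brighter).
Net so far: 1 stop darker. Aperture: f/1.4 → f/1.2 → f/1.1 → f/1.0.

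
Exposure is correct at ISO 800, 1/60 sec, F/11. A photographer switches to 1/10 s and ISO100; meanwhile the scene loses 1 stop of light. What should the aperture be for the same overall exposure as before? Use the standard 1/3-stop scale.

f/7.1

Scene light: 1 stop darker.
Shutter speed: 1/60 → 1/50 → 1/40 → 1/30 → 1/25 → 1/20 → 1/15 → 1/13 → 1/10 — 2 2/3 stops slower (brighter).
ISO: 800 → 640 → 500 → 400 → 320 → 250 → 200 → 160 → 125 → 100 — 3 stops lower (darker).
Net so far: 1 1/3 stops darker. Aperture: f/11 → f/10 → f/9 → f/8 → f/7.1.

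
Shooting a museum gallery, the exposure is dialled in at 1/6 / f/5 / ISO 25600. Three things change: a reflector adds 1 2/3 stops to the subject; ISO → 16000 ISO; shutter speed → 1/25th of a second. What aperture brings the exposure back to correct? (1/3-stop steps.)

Scene light: 1 2/3 stops brighter.
ISO: 25600 → 20000 → 16000 — 2/3 stop lower (darker).
Shutter speed: 1/6 → 1/8 → 1/10 → 1/13 → 1/15 → 1/20 → 1/25 — 2 stops faster (darker).
Net so far: 1 stop darker. Aperture: f/5 → f/4.5 → f/4 → f/3.5.

f/3.5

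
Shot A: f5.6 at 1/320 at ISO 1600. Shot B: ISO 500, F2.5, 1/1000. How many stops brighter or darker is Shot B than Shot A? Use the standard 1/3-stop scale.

Aperture: f/5.6 → f/5 → f/4.5 → f/4 → f/3.5 → f/3.2 → f/2.8 → f/2.5 — 2 1/3 stops opened up (brighter).
Shutter speed: 1/320 → 1/400 → 1/500 → 1/640 → 1/800 → 1/1000 — 1 2/3 stops shorter (darker).
ISO: 1600 → 1250 → 1000 → 800 → 640 → 500 — 1 2/3 stops dropped (darker).
Net: +2 1/3 −1 2/3 −1 2/3 = −1 stop.

1 stop darker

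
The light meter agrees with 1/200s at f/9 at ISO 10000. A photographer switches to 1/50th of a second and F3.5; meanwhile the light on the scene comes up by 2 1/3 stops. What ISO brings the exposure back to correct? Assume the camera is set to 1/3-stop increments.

Scene light: 2 1/3 stops brighter.
Shutter speed: 1/200 → 1/160 → 1/125 → 1/100 → 1/80 → 1/60 → 1/50 — 2 stops longer (brighter).
Aperture: f/9 → f/8 → f/7.1 → f/6.3 → f/5.6 → f/5 → f/4.5 → f/4 → f/3.5 — 2 2/3 stops larger aperture (brighter).
Net so far: 7 stops brighter. ISO: 10000 → 8000 → 6400 → 5000 → 4000 → 3200 → 2500 → 2000 → 1600 → 1250 → 1000 → 800 → 640 → 500 → 400 → 320 → 250 → 200 → 160 → 125 → 100 → 80.

ISO 80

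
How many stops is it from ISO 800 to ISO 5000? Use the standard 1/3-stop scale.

800 → 1000 → 1250 → 1600 → 2000 → 2500 → 3200 → 4000 → 5000 — count the steps: 8 third-stops = 2 2/3 stops.

2 2/3 stops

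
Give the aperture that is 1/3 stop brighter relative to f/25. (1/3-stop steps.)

Aperture: f/25 → f/22 — 1/3 stop opened up (brighter).

f/22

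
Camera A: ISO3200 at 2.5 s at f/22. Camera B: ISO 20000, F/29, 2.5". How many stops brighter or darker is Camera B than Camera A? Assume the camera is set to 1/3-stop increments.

2 stops brighter

Aperture: f/22 → f/25 → f/29 — 2/3 stop stopped down (darker).
Shutter speed: unchanged.
ISO: 3200 → 4000 → 5000 → 6400 → 8000 → 10000 → 12800 → 16000 → 20000 — 2 2/3 stops higher (brighter).
Net: −2/3 +2 2/3 = +2 stops.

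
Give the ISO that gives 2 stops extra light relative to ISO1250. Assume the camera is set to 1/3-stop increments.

ISO 5000

ISO: 1250 → 1600 → 2000 → 2500 → 3200 → 4000 → 5000 — 2 stops higher (brighter).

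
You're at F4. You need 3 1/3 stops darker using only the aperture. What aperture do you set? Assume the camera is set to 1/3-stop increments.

f/13

Aperture: f/4 → f/4.5 → f/5 → f/5.6 → f/6.3 → f/7.1 → f/8 → f/9 → f/10 → f/11 → f/13 — 3 1/3 stops smaller aperture (darker).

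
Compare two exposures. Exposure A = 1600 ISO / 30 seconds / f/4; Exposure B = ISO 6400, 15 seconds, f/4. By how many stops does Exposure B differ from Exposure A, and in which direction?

Aperture: unchanged.
Shutter speed: 30 → 15 — 1 stop faster (darker).
ISO: 1600 → 3200 → 6400 — 2 stops raised (brighter).
Net: −1 +2 = +1 stop.

1 stop brighter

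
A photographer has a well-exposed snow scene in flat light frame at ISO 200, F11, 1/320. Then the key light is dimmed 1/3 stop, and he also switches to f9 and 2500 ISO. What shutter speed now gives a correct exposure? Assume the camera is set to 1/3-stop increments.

1/5000s

Scene light: 1/3 stop darker.
Aperture: f/11 → f/10 → f/9 — 2/3 stop wider (brighter).
ISO: 200 → 250 → 320 → 400 → 500 → 640 → 800 → 1000 → 1250 → 1600 → 2000 → 2500 — 3 2/3 stops raised (brighter).
Net so far: 4 stops brighter. Shutter speed: 1/320 → 1/400 → 1/500 → 1/640 → 1/800 → 1/1000 → 1/1250 → 1/1600 → 1/2000 → 1/2500 → 1/3200 → 1/4000 → 1/5000.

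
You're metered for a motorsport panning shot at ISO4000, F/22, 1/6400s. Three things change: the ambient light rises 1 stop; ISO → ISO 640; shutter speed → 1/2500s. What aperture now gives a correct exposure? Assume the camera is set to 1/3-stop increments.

Scene light: 1 stop brighter.
ISO: 4000 → 3200 → 2500 → 2000 → 1600 → 1250 → 1000 → 800 → 640 — 2 2/3 stops dropped (darker).
Shutter speed: 1/6400 → 1/5000 → 1/4000 → 1/3200 → 1/2500 — 1 1/3 stops slower (brighter).
Net so far: 1/3 stop darker. Aperture: f/22 → f/20.

f/20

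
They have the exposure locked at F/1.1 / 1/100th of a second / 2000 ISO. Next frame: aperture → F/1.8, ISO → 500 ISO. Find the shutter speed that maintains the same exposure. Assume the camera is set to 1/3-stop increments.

1/10s

Aperture: f/1.1 → f/1.2 → f/1.4 → f/1.6 → f/1.8 — 1 1/3 stops stopped down (darker).
ISO: 2000 → 1600 → 1250 → 1000 → 800 → 640 → 500 — 2 stops dropped (darker).
Net change so far: 3 1/3 stops darker. Offset with the shutter speed: 1/100 → 1/80 → 1/60 → 1/50 → 1/40 → 1/30 → 1/25 → 1/20 → 1/15 → 1/13 → 1/10.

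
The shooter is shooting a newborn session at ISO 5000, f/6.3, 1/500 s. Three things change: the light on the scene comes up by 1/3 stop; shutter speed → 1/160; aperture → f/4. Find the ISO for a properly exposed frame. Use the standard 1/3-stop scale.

ISO 500

Scene light: 1/3 stop brighter.
Shutter speed: 1/500 → 1/400 → 1/320 → 1/250 → 1/200 → 1/160 — 1 2/3 stops longer (brighter).
Aperture: f/6.3 → f/5.6 → f/5 → f/4.5 → f/4 — 1 1/3 stops opened up (brighter).
Net so far: 3 1/3 stops brighter. ISO: 5000 → 4000 → 3200 → 2500 → 2000 → 1600 → 1250 → 1000 → 800 → 640 → 500.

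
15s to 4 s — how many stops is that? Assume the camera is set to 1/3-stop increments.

15 → 13 → 10 → 8 → 6 → 5 → 4 — count the steps: 6 third-stops = 2 stops.

2 stops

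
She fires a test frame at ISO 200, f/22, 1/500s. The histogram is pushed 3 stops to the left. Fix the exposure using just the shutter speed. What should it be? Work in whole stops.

Underexposed by 3 stops → need 3 stops brighter.
Shutter speed: 1/500 → 1/250 → 1/125 → 1/60.

1/60s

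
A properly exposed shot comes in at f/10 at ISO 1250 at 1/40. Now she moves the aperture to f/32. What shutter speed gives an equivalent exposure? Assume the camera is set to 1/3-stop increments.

1/4s

Aperture: f/10 → f/11 → f/13 → f/14 → f/16 → f/18 → f/20 → f/22 → f/25 → f/29 → f/32 — 3 1/3 stops smaller aperture (darker).
Need 3 1/3 stops brighter from the shutter speed: 1/40 → 1/30 → 1/25 → 1/20 → 1/15 → 1/13 → 1/10 → 1/8 → 1/6 → 1/5 → 1/4.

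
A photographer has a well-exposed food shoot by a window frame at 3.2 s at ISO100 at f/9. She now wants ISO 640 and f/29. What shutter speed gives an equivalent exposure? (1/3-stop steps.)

5 s

ISO: 100 → 125 → 160 → 200 → 250 → 320 → 400 → 500 → 640 — 2 2/3 stops raised (brighter).
Aperture: f/9 → f/10 → f/11 → f/13 → f/14 → f/16 → f/18 → f/20 → f/22 → f/25 → f/29 — 3 1/3 stops stopped down (darker).
Net change so far: 2/3 stop darker. Offset with the shutter speed: 3.2 → 4 → 5.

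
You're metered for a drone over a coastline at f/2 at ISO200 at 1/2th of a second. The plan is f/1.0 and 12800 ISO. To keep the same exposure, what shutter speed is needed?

Aperture: f/2 → f/1.4 → f/1.0 — 2 stops opened up (brighter).
ISO: 200 → 400 → 800 → 1600 → 3200 → 6400 → 12800 — 6 stops higher (brighter).
Net change so far: 8 stops brighter. Offset with the shutter speed: 1/2 → 1/4 → 1/8 → 1/15 → 1/30 → 1/60 → 1/125 → 1/250 → 1/500.

1/500s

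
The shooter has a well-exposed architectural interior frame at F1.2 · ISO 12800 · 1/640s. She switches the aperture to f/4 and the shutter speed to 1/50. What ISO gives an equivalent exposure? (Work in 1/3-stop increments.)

ISO 10000

Aperture: f/1.2 → f/1.4 → f/1.6 → f/1.8 → f/2 → f/2.2 → f/2.5 → f/2.8 → f/3.2 → f/3.5 → f/4 — 3 1/3 stops stopped down (darker).
Shutter speed: 1/640 → 1/500 → 1/400 → 1/320 → 1/250 → 1/200 → 1/160 → 1/125 → 1/100 → 1/80 → 1/60 → 1/50 — 3 2/3 stops longer (brighter).
Net change so far: 1/3 stop brighter. Offset with the ISO: 12800 → 10000.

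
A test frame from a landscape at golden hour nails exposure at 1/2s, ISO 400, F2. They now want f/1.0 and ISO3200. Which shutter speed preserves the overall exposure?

Aperture: f/2 → f/1.4 → f/1.0 — 2 stops wider (brighter).
ISO: 400 → 800 → 1600 → 3200 — 3 stops higher (brighter).
Net change so far: 5 stops brighter. Offset with the shutter speed: 1/2 → 1/4 → 1/8 → 1/15 → 1/30 → 1/60.

1/60s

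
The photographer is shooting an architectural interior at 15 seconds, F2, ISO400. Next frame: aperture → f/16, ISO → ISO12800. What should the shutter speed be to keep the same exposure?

30 s

Aperture: f/2 → f/2.8 → f/4 → f/5.6 → f/8 → f/11 → f/16 — 6 stops narrower (darker).
ISO: 400 → 800 → 1600 → 3200 → 6400 → 12800 — 5 stops raised (brighter).
Net change so far: 1 stop darker. Offset with the shutter speed: 15 → 30.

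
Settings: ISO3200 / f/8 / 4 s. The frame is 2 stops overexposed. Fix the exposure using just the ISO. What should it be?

ISO 800

Overexposed by 2 stops → need 2 stops darker.
ISO: 3200 → 1600 → 800.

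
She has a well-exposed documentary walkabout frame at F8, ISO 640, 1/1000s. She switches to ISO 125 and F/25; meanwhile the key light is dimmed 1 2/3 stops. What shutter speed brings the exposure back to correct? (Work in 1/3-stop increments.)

Scene light: 1 2/3 stops darker.
ISO: 640 → 500 → 400 → 320 → 250 → 200 → 160 → 125 — 2 1/3 stops dropped (darker).
Aperture: f/8 → f/9 → f/10 → f/11 → f/13 → f/14 → f/16 → f/18 → f/20 → f/22 → f/25 — 3 1/3 stops narrower (darker).
Net so far: 7 1/3 stops darker. Shutter speed: 1/1000 → 1/800 → 1/640 → 1/500 → 1/400 → 1/320 → 1/250 → 1/200 → 1/160 → 1/125 → 1/100 → 1/80 → 1/60 → 1/50 → 1/40 → 1/30 → 1/25 → 1/20 → 1/15 → 1/13 → 1/10 → 1/8 → 1/6.

1/6s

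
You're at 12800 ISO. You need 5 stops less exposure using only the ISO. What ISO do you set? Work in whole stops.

ISO: 12800 → 6400 → 3200 → 1600 → 800 → 400 — 5 stops dropped (darker).

ISO 400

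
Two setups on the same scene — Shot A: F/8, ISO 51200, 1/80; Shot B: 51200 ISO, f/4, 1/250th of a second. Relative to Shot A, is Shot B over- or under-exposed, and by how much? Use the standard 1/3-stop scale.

Aperture: f/8 → f/7.1 → f/6.3 → f/5.6 → f/5 → f/4.5 → f/4 — 2 stops opened up (brighter).
Shutter speed: 1/80 → 1/100 → 1/125 → 1/160 → 1/200 → 1/250 — 1 2/3 stops shorter (darker).
ISO: unchanged.
Net: +2 −1 2/3 = +1/3 stops.

1/3 stop brighter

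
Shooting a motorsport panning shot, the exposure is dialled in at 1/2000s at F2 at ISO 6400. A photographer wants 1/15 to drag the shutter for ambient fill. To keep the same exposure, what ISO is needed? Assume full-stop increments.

Shutter speed: 1/2000 → 1/1000 → 1/500 → 1/250 → 1/125 → 1/60 → 1/30 → 1/15 — 7 stops slower (brighter).
Need 7 stops darker from the ISO: 6400 → 3200 → 1600 → 800 → 400 → 200 → 100 → 50.

ISO 50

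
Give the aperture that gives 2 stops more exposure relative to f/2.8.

Aperture: f/2.8 → f/2 → f/1.4 — 2 stops larger aperture (brighter).

f/1.4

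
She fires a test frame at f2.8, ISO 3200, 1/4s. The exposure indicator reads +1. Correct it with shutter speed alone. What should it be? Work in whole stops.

1/8s

Overexposed by 1 stop → need 1 stop darker.
Shutter speed: 1/4 → 1/8.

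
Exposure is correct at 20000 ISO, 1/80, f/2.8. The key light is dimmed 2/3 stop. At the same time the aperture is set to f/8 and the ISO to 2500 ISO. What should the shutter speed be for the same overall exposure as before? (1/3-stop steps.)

1.3 s

Scene light: 2/3 stop darker.
Aperture: f/2.8 → f/3.2 → f/3.5 → f/4 → f/4.5 → f/5 → f/5.6 → f/6.3 → f/7.1 → f/8 — 3 stops stopped down (darker).
ISO: 20000 → 16000 → 12800 → 10000 → 8000 → 6400 → 5000 → 4000 → 3200 → 2500 — 3 stops dropped (darker).
Net so far: 6 2/3 stops darker. Shutter speed: 1/80 → 1/60 → 1/50 → 1/40 → 1/30 → 1/25 → 1/20 → 1/15 → 1/13 → 1/10 → 1/8 → 1/6 → 1/5 → 1/4 → 0.3 → 0.4 → 0.5 → 0.6 → 0.8 → 1 → 1.3.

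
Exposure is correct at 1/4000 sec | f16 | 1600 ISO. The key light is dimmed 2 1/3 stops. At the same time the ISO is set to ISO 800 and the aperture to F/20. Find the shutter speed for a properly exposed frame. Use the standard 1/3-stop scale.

Scene light: 2 1/3 stops darker.
ISO: 1600 → 1250 → 1000 → 800 — 1 stop dropped (darker).
Aperture: f/16 → f/18 → f/20 — 2/3 stop stopped down (darker).
Net so far: 4 stops darker. Shutter speed: 1/4000 → 1/3200 → 1/2500 → 1/2000 → 1/1600 → 1/1250 → 1/1000 → 1/800 → 1/640 → 1/500 → 1/400 → 1/320 → 1/250.

1/250s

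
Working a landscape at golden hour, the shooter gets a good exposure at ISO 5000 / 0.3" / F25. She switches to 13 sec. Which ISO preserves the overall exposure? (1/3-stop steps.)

ISO 125

Shutter speed: 0.3 → 0.4 → 0.5 → 0.6 → 0.8 → 1 → 1.3 → 1.6 → 2 → 2.5 → 3.2 → 4 → 5 → 6 → 8 → 10 → 13 — 5 1/3 stops longer (brighter).
Need 5 1/3 stops darker from the ISO: 5000 → 4000 → 3200 → 2500 → 2000 → 1600 → 1250 → 1000 → 800 → 640 → 500 → 400 → 320 → 250 → 200 → 160 → 125.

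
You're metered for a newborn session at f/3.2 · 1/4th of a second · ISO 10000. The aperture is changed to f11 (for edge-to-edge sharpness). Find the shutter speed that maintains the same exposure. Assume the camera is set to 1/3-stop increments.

Aperture: f/3.2 → f/3.5 → f/4 → f/4.5 → f/5 → f/5.6 → f/6.3 → f/7.1 → f/8 → f/9 → f/10 → f/11 — 3 2/3 stops stopped down (darker).
Need 3 2/3 stops brighter from the shutter speed: 1/4 → 0.3 → 0.4 → 0.5 → 0.6 → 0.8 → 1 → 1.3 → 1.6 → 2 → 2.5 → 3.2.

3.2 s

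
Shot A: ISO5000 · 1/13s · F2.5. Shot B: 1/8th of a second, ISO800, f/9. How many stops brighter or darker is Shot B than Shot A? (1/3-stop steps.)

5 2/3 stops darker

Aperture: f/2.5 → f/2.8 → f/3.2 → f/3.5 → f/4 → f/4.5 → f/5 → f/5.6 → f/6.3 → f/7.1 → f/8 → f/9 — 3 2/3 stops stopped down (darker).
Shutter speed: 1/13 → 1/10 → 1/8 — 2/3 stop slower (brighter).
ISO: 5000 → 4000 → 3200 → 2500 → 2000 → 1600 → 1250 → 1000 → 800 — 2 2/3 stops lower (darker).
Net: −3 2/3 +2/3 −2 2/3 = −5 2/3 stops.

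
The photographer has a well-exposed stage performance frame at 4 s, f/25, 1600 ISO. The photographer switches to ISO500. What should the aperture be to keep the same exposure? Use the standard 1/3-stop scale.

ISO: 1600 → 1250 → 1000 → 800 → 640 → 500 — 1 2/3 stops dropped (darker).
Need 1 2/3 stops brighter from the aperture: f/25 → f/22 → f/20 → f/18 → f/16 → f/14.

f/14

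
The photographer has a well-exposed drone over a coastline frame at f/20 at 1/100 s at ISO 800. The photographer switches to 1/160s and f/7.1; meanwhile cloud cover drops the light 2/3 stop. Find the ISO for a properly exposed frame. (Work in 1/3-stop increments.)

ISO 250

Scene light: 2/3 stop darker.
Shutter speed: 1/100 → 1/125 → 1/160 — 2/3 stop shorter (darker).
Aperture: f/20 → f/18 → f/16 → f/14 → f/13 → f/11 → f/10 → f/9 → f/8 → f/7.1 — 3 stops wider (brighter).
Net so far: 1 2/3 stops brighter. ISO: 800 → 640 → 500 → 400 → 320 → 250.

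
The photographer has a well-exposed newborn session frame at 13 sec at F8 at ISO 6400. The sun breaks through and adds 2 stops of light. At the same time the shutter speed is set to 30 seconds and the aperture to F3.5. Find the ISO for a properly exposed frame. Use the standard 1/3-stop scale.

Scene light: 2 stops brighter.
Shutter speed: 13 → 15 → 20 → 25 → 30 — 1 1/3 stops longer (brighter).
Aperture: f/8 → f/7.1 → f/6.3 → f/5.6 → f/5 → f/4.5 → f/4 → f/3.5 — 2 1/3 stops wider (brighter).
Net so far: 5 2/3 stops brighter. ISO: 6400 → 5000 → 4000 → 3200 → 2500 → 2000 → 1600 → 1250 → 1000 → 800 → 640 → 500 → 400 → 320 → 250 → 200 → 160 → 125.

ISO 125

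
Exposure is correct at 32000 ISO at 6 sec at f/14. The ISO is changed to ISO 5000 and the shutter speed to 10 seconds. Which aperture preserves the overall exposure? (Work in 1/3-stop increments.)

ISO: 32000 → 25600 → 20000 → 16000 → 12800 → 10000 → 8000 → 6400 → 5000 — 2 2/3 stops dropped (darker).
Shutter speed: 6 → 8 → 10 — 2/3 stop slower (brighter).
Net change so far: 2 stops darker. Offset with the aperture: f/14 → f/13 → f/11 → f/10 → f/9 → f/8 → f/7.1.

f/7.1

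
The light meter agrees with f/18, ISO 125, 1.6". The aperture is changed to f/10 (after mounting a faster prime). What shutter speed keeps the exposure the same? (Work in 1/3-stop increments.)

Aperture: f/18 → f/16 → f/14 → f/13 → f/11 → f/10 — 1 2/3 stops larger aperture (brighter).
Need 1 2/3 stops darker from the shutter speed: 1.6 → 1.3 → 1 → 0.8 → 0.6 → 0.5.

0.5 s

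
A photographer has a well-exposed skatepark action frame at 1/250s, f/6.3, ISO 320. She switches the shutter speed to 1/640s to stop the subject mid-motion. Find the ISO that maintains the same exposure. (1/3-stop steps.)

ISO 800

Shutter speed: 1/250 → 1/320 → 1/400 → 1/500 → 1/640 — 1 1/3 stops shorter (darker).
Need 1 1/3 stops brighter from the ISO: 320 → 400 → 500 → 640 → 800.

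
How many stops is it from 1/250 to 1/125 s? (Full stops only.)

1/250 → 1/125 — count the steps: 1 stop.

1 stop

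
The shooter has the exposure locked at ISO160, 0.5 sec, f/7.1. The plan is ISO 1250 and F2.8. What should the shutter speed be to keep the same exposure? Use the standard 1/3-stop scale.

ISO: 160 → 200 → 250 → 320 → 400 → 500 → 640 → 800 → 1000 → 1250 — 3 stops raised (brighter).
Aperture: f/7.1 → f/6.3 → f/5.6 → f/5 → f/4.5 → f/4 → f/3.5 → f/3.2 → f/2.8 — 2 2/3 stops opened up (brighter).
Net change so far: 5 2/3 stops brighter. Offset with the shutter speed: 0.5 → 0.4 → 0.3 → 1/4 → 1/5 → 1/6 → 1/8 → 1/10 → 1/13 → 1/15 → 1/20 → 1/25 → 1/30 → 1/40 → 1/50 → 1/60 → 1/80 → 1/100.

1/100s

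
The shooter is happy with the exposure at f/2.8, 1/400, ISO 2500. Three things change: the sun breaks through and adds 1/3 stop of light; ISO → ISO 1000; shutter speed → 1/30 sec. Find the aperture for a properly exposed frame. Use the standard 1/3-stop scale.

f/7.1

Scene light: 1/3 stop brighter.
ISO: 2500 → 2000 → 1600 → 1250 → 1000 — 1 1/3 stops lower (darker).
Shutter speed: 1/400 → 1/320 → 1/250 → 1/200 → 1/160 → 1/125 → 1/100 → 1/80 → 1/60 → 1/50 → 1/40 → 1/30 — 3 2/3 stops slower (brighter).
Net so far: 2 2/3 stops brighter. Aperture: f/2.8 → f/3.2 → f/3.5 → f/4 → f/4.5 → f/5 → f/5.6 → f/6.3 → f/7.1.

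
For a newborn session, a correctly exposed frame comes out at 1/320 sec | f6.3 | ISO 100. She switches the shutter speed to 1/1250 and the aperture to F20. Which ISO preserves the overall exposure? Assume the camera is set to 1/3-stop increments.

Shutter speed: 1/320 → 1/400 → 1/500 → 1/640 → 1/800 → 1/1000 → 1/1250 — 2 stops faster (darker).
Aperture: f/6.3 → f/7.1 → f/8 → f/9 → f/10 → f/11 → f/13 → f/14 → f/16 → f/18 → f/20 — 3 1/3 stops narrower (darker).
Net change so far: 5 1/3 stops darker. Offset with the ISO: 100 → 125 → 160 → 200 → 250 → 320 → 400 → 500 → 640 → 800 → 1000 → 1250 → 1600 → 2000 → 2500 → 3200 → 4000.

ISO 4000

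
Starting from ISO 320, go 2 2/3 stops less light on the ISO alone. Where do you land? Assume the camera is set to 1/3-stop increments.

ISO 50

ISO: 320 → 250 → 200 → 160 → 125 → 100 → 80 → 64 → 50 — 2 2/3 stops lower (darker).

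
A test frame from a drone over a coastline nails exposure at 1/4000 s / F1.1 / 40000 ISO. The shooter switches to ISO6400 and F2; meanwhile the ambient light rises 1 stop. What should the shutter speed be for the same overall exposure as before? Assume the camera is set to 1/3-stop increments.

1/400s

Scene light: 1 stop brighter.
ISO: 40000 → 32000 → 25600 → 20000 → 16000 → 12800 → 10000 → 8000 → 6400 — 2 2/3 stops lower (darker).
Aperture: f/1.1 → f/1.2 → f/1.4 → f/1.6 → f/1.8 → f/2 — 1 2/3 stops smaller aperture (darker).
Net so far: 3 1/3 stops darker. Shutter speed: 1/4000 → 1/3200 → 1/2500 → 1/2000 → 1/1600 → 1/1250 → 1/1000 → 1/800 → 1/640 → 1/500 → 1/400.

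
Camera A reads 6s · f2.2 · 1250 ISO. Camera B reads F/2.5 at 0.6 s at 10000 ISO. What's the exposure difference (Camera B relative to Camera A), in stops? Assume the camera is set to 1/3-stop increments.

Aperture: f/2.2 → f/2.5 — 1/3 stop narrower (darker).
Shutter speed: 6 → 5 → 4 → 3.2 → 2.5 → 2 → 1.6 → 1.3 → 1 → 0.8 → 0.6 — 3 1/3 stops shorter (darker).
ISO: 1250 → 1600 → 2000 → 2500 → 3200 → 4000 → 5000 → 6400 → 8000 → 10000 — 3 stops higher (brighter).
Net: −1/3 −3 1/3 +3 = −2/3 stops.

2/3 stop darker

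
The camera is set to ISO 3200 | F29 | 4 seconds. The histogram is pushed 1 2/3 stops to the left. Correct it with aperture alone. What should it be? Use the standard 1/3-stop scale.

f/16

Underexposed by 1 2/3 stops → need 1 2/3 stops brighter.
Aperture: f/29 → f/25 → f/22 → f/20 → f/18 → f/16.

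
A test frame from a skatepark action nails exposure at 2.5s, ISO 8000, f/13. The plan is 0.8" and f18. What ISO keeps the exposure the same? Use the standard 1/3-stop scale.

Shutter speed: 2.5 → 2 → 1.6 → 1.3 → 1 → 0.8 — 1 2/3 stops faster (darker).
Aperture: f/13 → f/14 → f/16 → f/18 — 1 stop narrower (darker).
Net change so far: 2 2/3 stops darker. Offset with the ISO: 8000 → 10000 → 12800 → 16000 → 20000 → 25600 → 32000 → 40000 → 51200.

ISO 51200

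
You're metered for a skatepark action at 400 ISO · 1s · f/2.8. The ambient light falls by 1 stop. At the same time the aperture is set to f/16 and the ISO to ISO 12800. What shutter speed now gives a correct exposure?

Scene light: 1 stop darker.
Aperture: f/2.8 → f/4 → f/5.6 → f/8 → f/11 → f/16 — 5 stops stopped down (darker).
ISO: 400 → 800 → 1600 → 3200 → 6400 → 12800 — 5 stops raised (brighter).
Net so far: 1 stop darker. Shutter speed: 1 → 2.

2 s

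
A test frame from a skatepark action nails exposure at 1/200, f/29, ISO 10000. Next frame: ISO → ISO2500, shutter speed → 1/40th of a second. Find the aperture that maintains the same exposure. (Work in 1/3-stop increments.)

ISO: 10000 → 8000 → 6400 → 5000 → 4000 → 3200 → 2500 — 2 stops lower (darker).
Shutter speed: 1/200 → 1/160 → 1/125 → 1/100 → 1/80 → 1/60 → 1/50 → 1/40 — 2 1/3 stops longer (brighter).
Net change so far: 1/3 stop brighter. Offset with the aperture: f/29 → f/32.

f/32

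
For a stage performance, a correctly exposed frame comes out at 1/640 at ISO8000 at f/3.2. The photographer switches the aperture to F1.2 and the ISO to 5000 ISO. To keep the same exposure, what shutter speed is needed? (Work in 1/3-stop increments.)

1/2500s

Aperture: f/3.2 → f/2.8 → f/2.5 → f/2.2 → f/2 → f/1.8 → f/1.6 → f/1.4 → f/1.2 — 2 2/3 stops larger aperture (brighter).
ISO: 8000 → 6400 → 5000 — 2/3 stop lower (darker).
Net change so far: 2 stops brighter. Offset with the shutter speed: 1/640 → 1/800 → 1/1000 → 1/1250 → 1/1600 → 1/2000 → 1/2500.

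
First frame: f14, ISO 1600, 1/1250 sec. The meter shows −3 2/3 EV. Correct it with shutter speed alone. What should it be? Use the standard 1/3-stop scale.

Underexposed by 3 2/3 stops → need 3 2/3 stops brighter.
Shutter speed: 1/1250 → 1/1000 → 1/800 → 1/640 → 1/500 → 1/400 → 1/320 → 1/250 → 1/200 → 1/160 → 1/125 → 1/100.

1/100s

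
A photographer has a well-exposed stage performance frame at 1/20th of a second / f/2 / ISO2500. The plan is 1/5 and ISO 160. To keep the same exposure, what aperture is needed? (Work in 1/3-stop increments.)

f/1.0

Shutter speed: 1/20 → 1/15 → 1/13 → 1/10 → 1/8 → 1/6 → 1/5 — 2 stops longer (brighter).
ISO: 2500 → 2000 → 1600 → 1250 → 1000 → 800 → 640 → 500 → 400 → 320 → 250 → 200 → 160 — 4 stops dropped (darker).
Net change so far: 2 stops darker. Offset with the aperture: f/2 → f/1.8 → f/1.6 → f/1.4 → f/1.2 → f/1.1 → f/1.0.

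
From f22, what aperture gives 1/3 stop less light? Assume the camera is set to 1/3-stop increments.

f/25

Aperture: f/22 → f/25 — 1/3 stop smaller aperture (darker).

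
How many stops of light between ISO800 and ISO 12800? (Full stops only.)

800 → 1600 → 3200 → 6400 → 12800 — count the steps: 4 stops.

4 stops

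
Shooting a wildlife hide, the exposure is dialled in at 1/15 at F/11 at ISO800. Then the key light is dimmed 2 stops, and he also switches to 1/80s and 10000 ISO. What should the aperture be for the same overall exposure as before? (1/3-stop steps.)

Scene light: 2 stops darker.
Shutter speed: 1/15 → 1/20 → 1/25 → 1/30 → 1/40 → 1/50 → 1/60 → 1/80 — 2 1/3 stops shorter (darker).
ISO: 800 → 1000 → 1250 → 1600 → 2000 → 2500 → 3200 → 4000 → 5000 → 6400 → 8000 → 10000 — 3 2/3 stops higher (brighter).
Net so far: 2/3 stop darker. Aperture: f/11 → f/10 → f/9.

f/9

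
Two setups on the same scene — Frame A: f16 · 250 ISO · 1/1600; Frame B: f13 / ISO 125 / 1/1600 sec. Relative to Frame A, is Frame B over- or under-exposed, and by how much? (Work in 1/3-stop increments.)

Aperture: f/16 → f/14 → f/13 — 2/3 stop opened up (brighter).
Shutter speed: unchanged.
ISO: 250 → 200 → 160 → 125 — 1 stop lower (darker).
Net: +2/3 −1 = −1/3 stops.

1/3 stop darker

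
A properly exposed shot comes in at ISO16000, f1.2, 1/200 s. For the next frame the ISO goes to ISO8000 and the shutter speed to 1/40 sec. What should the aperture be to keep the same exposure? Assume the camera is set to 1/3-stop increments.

ISO: 16000 → 12800 → 10000 → 8000 — 1 stop lower (darker).
Shutter speed: 1/200 → 1/160 → 1/125 → 1/100 → 1/80 → 1/60 → 1/50 → 1/40 — 2 1/3 stops longer (brighter).
Net change so far: 1 1/3 stops brighter. Offset with the aperture: f/1.2 → f/1.4 → f/1.6 → f/1.8 → f/2.

f/2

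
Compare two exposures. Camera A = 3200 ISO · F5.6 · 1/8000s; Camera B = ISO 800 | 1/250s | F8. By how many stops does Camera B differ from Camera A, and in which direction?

2 stops brighter

Aperture: f/5.6 → f/8 — 1 stop narrower (darker).
Shutter speed: 1/8000 → 1/4000 → 1/2000 → 1/1000 → 1/500 → 1/250 — 5 stops slower (brighter).
ISO: 3200 → 1600 → 800 — 2 stops dropped (darker).
Net: −1 +5 −2 = +2 stops.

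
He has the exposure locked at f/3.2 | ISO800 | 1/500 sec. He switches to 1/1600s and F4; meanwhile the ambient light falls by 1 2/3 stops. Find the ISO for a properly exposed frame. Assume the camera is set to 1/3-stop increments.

Scene light: 1 2/3 stops darker.
Shutter speed: 1/500 → 1/640 → 1/800 → 1/1000 → 1/1250 → 1/1600 — 1 2/3 stops shorter (darker).
Aperture: f/3.2 → f/3.5 → f/4 — 2/3 stop narrower (darker).
Net so far: 4 stops darker. ISO: 800 → 1000 → 1250 → 1600 → 2000 → 2500 → 3200 → 4000 → 5000 → 6400 → 8000 → 10000 → 12800.

ISO 12800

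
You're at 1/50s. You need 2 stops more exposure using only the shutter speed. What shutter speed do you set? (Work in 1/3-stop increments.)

1/13s

Shutter speed: 1/50 → 1/40 → 1/30 → 1/25 → 1/20 → 1/15 → 1/13 — 2 stops slower (brighter).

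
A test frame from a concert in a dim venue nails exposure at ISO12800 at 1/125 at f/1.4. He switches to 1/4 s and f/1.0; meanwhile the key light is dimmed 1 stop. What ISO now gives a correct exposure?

ISO 400

Scene light: 1 stop darker.
Shutter speed: 1/125 → 1/60 → 1/30 → 1/15 → 1/8 → 1/4 — 5 stops longer (brighter).
Aperture: f/1.4 → f/1.0 — 1 stop larger aperture (brighter).
Net so far: 5 stops brighter. ISO: 12800 → 6400 → 3200 → 1600 → 800 → 400.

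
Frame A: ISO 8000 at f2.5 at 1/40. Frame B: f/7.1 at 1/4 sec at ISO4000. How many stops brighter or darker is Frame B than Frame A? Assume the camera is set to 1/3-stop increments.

2/3 stop darker

Aperture: f/2.5 → f/2.8 → f/3.2 → f/3.5 → f/4 → f/4.5 → f/5 → f/5.6 → f/6.3 → f/7.1 — 3 stops narrower (darker).
Shutter speed: 1/40 → 1/30 → 1/25 → 1/20 → 1/15 → 1/13 → 1/10 → 1/8 → 1/6 → 1/5 → 1/4 — 3 1/3 stops slower (brighter).
ISO: 8000 → 6400 → 5000 → 4000 — 1 stop lower (darker).
Net: −3 +3 1/3 −1 = −2/3 stops.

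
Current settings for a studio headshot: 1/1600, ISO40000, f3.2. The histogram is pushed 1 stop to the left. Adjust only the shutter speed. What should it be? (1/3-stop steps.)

1/800s

Underexposed by 1 stop → need 1 stop brighter.
Shutter speed: 1/1600 → 1/1250 → 1/1000 → 1/800.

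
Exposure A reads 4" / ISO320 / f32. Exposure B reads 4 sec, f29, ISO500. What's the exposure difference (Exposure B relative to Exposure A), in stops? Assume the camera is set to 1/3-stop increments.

1 stop brighter

Aperture: f/32 → f/29 — 1/3 stop opened up (brighter).
Shutter speed: unchanged.
ISO: 320 → 400 → 500 — 2/3 stop raised (brighter).
Net: +1/3 +2/3 = +1 stop.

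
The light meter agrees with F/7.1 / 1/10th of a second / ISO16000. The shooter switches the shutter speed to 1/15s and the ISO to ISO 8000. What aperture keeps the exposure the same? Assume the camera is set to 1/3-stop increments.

Shutter speed: 1/10 → 1/13 → 1/15 — 2/3 stop faster (darker).
ISO: 16000 → 12800 → 10000 → 8000 — 1 stop lower (darker).
Net change so far: 1 2/3 stops darker. Offset with the aperture: f/7.1 → f/6.3 → f/5.6 → f/5 → f/4.5 → f/4.

f/4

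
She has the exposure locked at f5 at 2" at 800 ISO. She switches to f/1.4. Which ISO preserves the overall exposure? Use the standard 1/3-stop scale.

Aperture: f/5 → f/4.5 → f/4 → f/3.5 → f/3.2 → f/2.8 → f/2.5 → f/2.2 → f/2 → f/1.8 → f/1.6 → f/1.4 — 3 2/3 stops opened up (brighter).
Need 3 2/3 stops darker from the ISO: 800 → 640 → 500 → 400 → 320 → 250 → 200 → 160 → 125 → 100 → 80 → 64.

ISO 64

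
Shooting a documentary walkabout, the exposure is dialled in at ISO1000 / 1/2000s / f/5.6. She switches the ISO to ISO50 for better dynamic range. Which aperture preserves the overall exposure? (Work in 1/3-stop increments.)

f/1.2

ISO: 1000 → 800 → 640 → 500 → 400 → 320 → 250 → 200 → 160 → 125 → 100 → 80 → 64 → 50 — 4 1/3 stops dropped (darker).
Need 4 1/3 stops brighter from the aperture: f/5.6 → f/5 → f/4.5 → f/4 → f/3.5 → f/3.2 → f/2.8 → f/2.5 → f/2.2 → f/2 → f/1.8 → f/1.6 → f/1.4 → f/1.2.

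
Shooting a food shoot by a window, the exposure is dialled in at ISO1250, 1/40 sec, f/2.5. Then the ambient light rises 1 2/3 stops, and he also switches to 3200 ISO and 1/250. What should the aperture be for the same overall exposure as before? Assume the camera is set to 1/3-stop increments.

Scene light: 1 2/3 stops brighter.
ISO: 1250 → 1600 → 2000 → 2500 → 3200 — 1 1/3 stops raised (brighter).
Shutter speed: 1/40 → 1/50 → 1/60 → 1/80 → 1/100 → 1/125 → 1/160 → 1/200 → 1/250 — 2 2/3 stops shorter (darker).
Net so far: 1/3 stop brighter. Aperture: f/2.5 → f/2.8.

f/2.8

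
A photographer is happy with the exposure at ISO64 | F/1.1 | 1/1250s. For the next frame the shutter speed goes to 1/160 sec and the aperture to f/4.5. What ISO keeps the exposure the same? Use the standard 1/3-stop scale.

ISO 125

Shutter speed: 1/1250 → 1/1000 → 1/800 → 1/640 → 1/500 → 1/400 → 1/320 → 1/250 → 1/200 → 1/160 — 3 stops longer (brighter).
Aperture: f/1.1 → f/1.2 → f/1.4 → f/1.6 → f/1.8 → f/2 → f/2.2 → f/2.5 → f/2.8 → f/3.2 → f/3.5 → f/4 → f/4.5 — 4 stops narrower (darker).
Net change so far: 1 stop darker. Offset with the ISO: 64 → 80 → 100 → 125.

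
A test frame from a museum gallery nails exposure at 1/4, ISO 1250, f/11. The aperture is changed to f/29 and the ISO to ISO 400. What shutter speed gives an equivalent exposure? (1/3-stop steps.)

Aperture: f/11 → f/13 → f/14 → f/16 → f/18 → f/20 → f/22 → f/25 → f/29 — 2 2/3 stops smaller aperture (darker).
ISO: 1250 → 1000 → 800 → 640 → 500 → 400 — 1 2/3 stops dropped (darker).
Net change so far: 4 1/3 stops darker. Offset with the shutter speed: 1/4 → 0.3 → 0.4 → 0.5 → 0.6 → 0.8 → 1 → 1.3 → 1.6 → 2 → 2.5 → 3.2 → 4 → 5.

5 s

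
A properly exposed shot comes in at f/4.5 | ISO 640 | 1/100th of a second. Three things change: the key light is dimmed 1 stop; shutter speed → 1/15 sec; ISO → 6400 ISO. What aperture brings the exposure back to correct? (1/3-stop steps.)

f/25

Scene light: 1 stop darker.
Shutter speed: 1/100 → 1/80 → 1/60 → 1/50 → 1/40 → 1/30 → 1/25 → 1/20 → 1/15 — 2 2/3 stops longer (brighter).
ISO: 640 → 800 → 1000 → 1250 → 1600 → 2000 → 2500 → 3200 → 4000 → 5000 → 6400 — 3 1/3 stops higher (brighter).
Net so far: 5 stops brighter. Aperture: f/4.5 → f/5 → f/5.6 → f/6.3 → f/7.1 → f/8 → f/9 → f/10 → f/11 → f/13 → f/14 → f/16 → f/18 → f/20 → f/22 → f/25.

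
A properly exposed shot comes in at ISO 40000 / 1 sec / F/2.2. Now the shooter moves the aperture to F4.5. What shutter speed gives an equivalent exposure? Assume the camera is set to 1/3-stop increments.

Aperture: f/2.2 → f/2.5 → f/2.8 → f/3.2 → f/3.5 → f/4 → f/4.5 — 2 stops smaller aperture (darker).
Need 2 stops brighter from the shutter speed: 1 → 1.3 → 1.6 → 2 → 2.5 → 3.2 → 4.

4 s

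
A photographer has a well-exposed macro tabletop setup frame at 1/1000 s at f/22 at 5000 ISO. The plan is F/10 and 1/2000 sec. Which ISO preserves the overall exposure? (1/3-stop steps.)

Aperture: f/22 → f/20 → f/18 → f/16 → f/14 → f/13 → f/11 → f/10 — 2 1/3 stops opened up (brighter).
Shutter speed: 1/1000 → 1/1250 → 1/1600 → 1/2000 — 1 stop faster (darker).
Net change so far: 1 1/3 stops brighter. Offset with the ISO: 5000 → 4000 → 3200 → 2500 → 2000.

ISO 2000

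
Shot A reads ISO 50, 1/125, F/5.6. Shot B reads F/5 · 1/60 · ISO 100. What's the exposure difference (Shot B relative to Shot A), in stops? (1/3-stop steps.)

Aperture: f/5.6 → f/5 — 1/3 stop opened up (brighter).
Shutter speed: 1/125 → 1/100 → 1/80 → 1/60 — 1 stop longer (brighter).
ISO: 50 → 64 → 80 → 100 — 1 stop higher (brighter).
Net: +1/3 +1 +1 = +2 1/3 stops.

2 1/3 stops brighter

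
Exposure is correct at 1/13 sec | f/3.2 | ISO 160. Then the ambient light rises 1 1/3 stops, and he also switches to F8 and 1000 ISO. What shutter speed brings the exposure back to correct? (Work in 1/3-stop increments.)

Scene light: 1 1/3 stops brighter.
Aperture: f/3.2 → f/3.5 → f/4 → f/4.5 → f/5 → f/5.6 → f/6.3 → f/7.1 → f/8 — 2 2/3 stops smaller aperture (darker).
ISO: 160 → 200 → 250 → 320 → 400 → 500 → 640 → 800 → 1000 — 2 2/3 stops raised (brighter).
Net so far: 1 1/3 stops brighter. Shutter speed: 1/13 → 1/15 → 1/20 → 1/25 → 1/30.

1/30s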